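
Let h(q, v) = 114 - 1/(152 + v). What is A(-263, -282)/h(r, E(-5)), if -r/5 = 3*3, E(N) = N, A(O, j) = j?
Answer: -41454/16757 ≈ -2.4738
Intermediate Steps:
r = -45 (r = -15*3 = -5*9 = -45)
A(-263, -282)/h(r, E(-5)) = -282*(152 - 5)/(17327 + 114*(-5)) = -282*147/(17327 - 570) = -282/((1/147)*16757) = -282/16757/147 = -282*147/16757 = -41454/16757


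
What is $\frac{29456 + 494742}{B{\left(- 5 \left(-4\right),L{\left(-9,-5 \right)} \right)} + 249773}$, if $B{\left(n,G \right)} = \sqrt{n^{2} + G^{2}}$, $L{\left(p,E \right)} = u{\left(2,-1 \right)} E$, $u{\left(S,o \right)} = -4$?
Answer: $\frac{130930507054}{62386550729} - \frac{10483960 \sqrt{2}}{62386550729} \approx 2.0985$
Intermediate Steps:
$L{\left(p,E \right)} = - 4 E$
$B{\left(n,G \right)} = \sqrt{G^{2} + n^{2}}$
$\frac{29456 + 494742}{B{\left(- 5 \left(-4\right),L{\left(-9,-5 \right)} \right)} + 249773} = \frac{29456 + 494742}{\sqrt{\left(\left(-4\right) \left(-5\right)\right)^{2} + \left(- 5 \left(-4\right)\right)^{2}} + 249773} = \frac{524198}{\sqrt{20^{2} + \left(\left(-1\right) \left(-20\right)\right)^{2}} + 249773} = \frac{524198}{\sqrt{400 + 20^{2}} + 249773} = \frac{524198}{\sqrt{400 + 400} + 249773} = \frac{524198}{\sqrt{800} + 249773} = \frac{524198}{20 \sqrt{2} + 249773} = \frac{524198}{249773 + 20 \sqrt{2}}$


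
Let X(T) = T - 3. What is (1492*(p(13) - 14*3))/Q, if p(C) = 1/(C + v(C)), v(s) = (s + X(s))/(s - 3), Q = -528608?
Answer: 299146/2527407 ≈ 0.11836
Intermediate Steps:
X(T) = -3 + T
v(s) = (-3 + 2*s)/(-3 + s) (v(s) = (s + (-3 + s))/(s - 3) = (-3 + 2*s)/(-3 + s))
p(C) = 1/(C + (-3 + 2*C)/(-3 + C))
(1492*(p(13) - 14*3))/Q = (1492*((-3 + 13)/(-3 + 13² - 1*13) - 14*3))/(-528608) = (1492*(10/(-3 + 169 - 13) - 42))*(-1/528608) = (1492*(10/153 - 42))*(-1/528608) = (1492*(-6416/153))*(-1/528608) = -9572672/153*(-1/528608) = 299146/2527407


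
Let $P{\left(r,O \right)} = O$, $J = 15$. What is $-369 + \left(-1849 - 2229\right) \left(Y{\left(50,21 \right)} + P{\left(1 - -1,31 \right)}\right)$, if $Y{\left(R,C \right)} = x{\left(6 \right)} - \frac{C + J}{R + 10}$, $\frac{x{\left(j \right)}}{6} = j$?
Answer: $- \frac{1355741}{5} \approx -2.7115 \cdot 10^{5}$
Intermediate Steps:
$x{\left(j \right)} = 6 j$
$Y{\left(R,C \right)} = 36 - \frac{15 + C}{10 + R}$ ($Y{\left(R,C \right)} = 6 \cdot 6 - \frac{C + 15}{R + 10} = 36 - \frac{15 + C}{10 + R}$)
$-369 + \left(-1849 - 2229\right) \left(Y{\left(50,21 \right)} + P{\left(1 - -1,31 \right)}\right) = -369 + \left(-1849 - 2229\right) \left(\frac{345 - 21 + 36 \cdot 50}{10 + 50} + 31\right) = -369 - 4078 \left(\frac{345 - 21 + 1800}{60} + 31\right) = -369 - 4078 \left(\frac{1}{60} \cdot 2124 + 31\right) = -369 - 4078 \left(\frac{177}{5} + 31\right) = -369 - \frac{1353896}{5} = - \frac{1355741}{5}$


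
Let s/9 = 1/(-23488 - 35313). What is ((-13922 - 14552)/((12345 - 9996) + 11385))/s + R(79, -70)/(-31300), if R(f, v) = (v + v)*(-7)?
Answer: 1310136466558/96721695 ≈ 13545.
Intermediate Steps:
R(f, v) = -14*v (R(f, v) = (2*v)*(-7) = -14*v)
s = -9/58801 (s = 9/(-23488 - 35313) = 9/(-58801) = 9*(-1/58801) = -9/58801 ≈ -0.00015306)
((-13922 - 14552)/((12345 - 9996) + 11385))/s + R(79, -70)/(-31300) = ((-13922 - 14552)/((12345 - 9996) + 11385))/(-9/58801) - 14*(-70)/(-31300) = -28474/(2349 + 11385)*(-58801/9) + 980*(-1/31300) = -28474/13734*(-58801/9) - 49/1565 = -28474*1/13734*(-58801/9) - 49/1565 = -14237/6867*(-58801/9) - 49/1565 = 837149837/61803 - 49/1565 = 1310136466558/96721695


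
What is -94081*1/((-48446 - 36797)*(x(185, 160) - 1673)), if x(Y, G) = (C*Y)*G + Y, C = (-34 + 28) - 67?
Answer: -94081/184319915984 ≈ -5.1042e-7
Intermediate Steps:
C = -73 (C = -6 - 67 = -73)
x(Y, G) = Y - 73*G*Y (x(Y, G) = (-73*Y)*G + Y = -73*G*Y + Y = Y - 73*G*Y)
-94081*1/((-48446 - 36797)*(x(185, 160) - 1673)) = -94081*1/((-48446 - 36797)*(185*(1 - 73*160) - 1673)) = -94081*(-1/(85243*(185*(1 - 11680) - 1673))) = -94081*(-1/(85243*(185*(-11679) - 1673))) = -94081*(-1/(85243*(-2160615 - 1673))) = -94081/((-2162288*(-85243))) = -94081/184319915984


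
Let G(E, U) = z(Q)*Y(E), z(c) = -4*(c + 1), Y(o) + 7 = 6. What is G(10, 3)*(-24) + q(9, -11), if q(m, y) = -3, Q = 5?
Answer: -579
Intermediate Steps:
Y(o) = -1 (Y(o) = -7 + 6 = -1)
z(c) = -4 - 4*c (z(c) = -4*(1 + c) = -4 - 4*c)
G(E, U) = 24 (G(E, U) = (-4 - 4*5)*(-1) = (-4 - 20)*(-1) = -24*(-1) = 24)
G(10, 3)*(-24) + q(9, -11) = 24*(-24) - 3 = -576 - 3 = -579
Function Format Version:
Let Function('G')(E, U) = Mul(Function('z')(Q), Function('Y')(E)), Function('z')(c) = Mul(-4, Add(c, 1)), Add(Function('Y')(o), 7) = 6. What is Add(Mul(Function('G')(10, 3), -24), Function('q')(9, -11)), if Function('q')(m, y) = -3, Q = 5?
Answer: -579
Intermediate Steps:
Function('Y')(o) = -1 (Function('Y')(o) = Add(-7, 6) = -1)
Function('z')(c) = Add(-4, Mul(-4, c)) (Function('z')(c) = Mul(-4, Add(1, c)) = Add(-4, Mul(-4, c)))
Function('G')(E, U) = 24 (Function('G')(E, U) = Mul(Add(-4, Mul(-4, 5)), -1) = Mul(Add(-4, -20), -1) = Mul(-24, -1) = 24)
Add(Mul(Function('G')(10, 3), -24), Function('q')(9, -11)) = Add(Mul(24, -24), -3) = Add(-576, -3) = -579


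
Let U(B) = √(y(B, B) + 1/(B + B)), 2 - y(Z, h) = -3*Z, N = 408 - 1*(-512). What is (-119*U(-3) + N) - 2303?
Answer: -1383 - 119*I*√258/6 ≈ -1383.0 - 318.57*I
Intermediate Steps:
N = 920 (N = 408 + 512 = 920)
y(Z, h) = 2 + 3*Z (y(Z, h) = 2 - (-3)*Z = 2 + 3*Z)
U(B) = √(2 + 1/(2*B) + 3*B) (U(B) = √((2 + 3*B) + 1/(B + B)) = √((2 + 3*B) + 1/(2*B)) = √(2 + 1/(2*B) + 3*B))
(-119*U(-3) + N) - 2303 = (-119*√(8 + 2/(-3) + 12*(-3))/2 + 920) - 2303 = (-119*√(8 + 2*(-⅓) - 36)/2 + 920) - 2303 = (-119*√(8 - ⅔ - 36)/2 + 920) - 2303 = (-119*√(-86/3)/2 + 920) - 2303 = (-119*I*√258/3/2 + 920) - 2303 = (-119*I*√258/6 + 920) - 2303 = (920 - 119*I*√258/6) - 2303 = -1383 - 119*I*√258/6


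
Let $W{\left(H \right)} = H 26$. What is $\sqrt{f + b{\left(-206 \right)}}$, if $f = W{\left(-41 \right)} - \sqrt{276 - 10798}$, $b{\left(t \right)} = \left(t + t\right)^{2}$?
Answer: $\sqrt{168678 - i \sqrt{10522}} \approx 410.7 - 0.125 i$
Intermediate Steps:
$b{\left(t \right)} = 4 t^{2}$ ($b{\left(t \right)} = \left(2 t\right)^{2} = 4 t^{2}$)
$W{\left(H \right)} = 26 H$
$f = -1066 - i \sqrt{10522}$ ($f = 26 \left(-41\right) - \sqrt{276 - 10798} = -1066 - \sqrt{-10522} = -1066 - i \sqrt{10522} \approx -1066.0 - 102.58 i$)
$\sqrt{f + b{\left(-206 \right)}} = \sqrt{\left(-1066 - i \sqrt{10522}\right) + 4 \left(-206\right)^{2}} = \sqrt{\left(-1066 - i \sqrt{10522}\right) + 4 \cdot 42436} = \sqrt{\left(-1066 - i \sqrt{10522}\right) + 169744} = \sqrt{168678 - i \sqrt{10522}}$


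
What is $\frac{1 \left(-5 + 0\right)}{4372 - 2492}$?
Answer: $- \frac{1}{376} \approx -0.0026596$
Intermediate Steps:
$\frac{1 \left(-5 + 0\right)}{4372 - 2492} = \frac{1 \left(-5\right)}{1880} = \left(-5\right) \frac{1}{1880} = - \frac{1}{376}$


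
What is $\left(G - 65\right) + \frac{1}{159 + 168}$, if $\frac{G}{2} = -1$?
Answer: $- \frac{21908}{327} \approx -66.997$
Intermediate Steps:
$G = -2$ ($G = 2 \left(-1\right) = -2$)
$\left(G - 65\right) + \frac{1}{159 + 168} = \left(-2 - 65\right) + \frac{1}{159 + 168} = -67 + \frac{1}{327} = - \frac{21908}{327}$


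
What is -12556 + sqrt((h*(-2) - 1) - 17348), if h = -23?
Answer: -12556 + 11*I*sqrt(143) ≈ -12556.0 + 131.54*I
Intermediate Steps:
-12556 + sqrt((h*(-2) - 1) - 17348) = -12556 + sqrt((-23*(-2) - 1) - 17348) = -12556 + sqrt((46 - 1) - 17348) = -12556 + sqrt(45 - 17348) = -12556 + sqrt(-17303) = -12556 + 11*I*sqrt(143)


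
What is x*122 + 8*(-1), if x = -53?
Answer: -6474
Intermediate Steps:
x*122 + 8*(-1) = -53*122 + 8*(-1) = -6466 - 8 = -6474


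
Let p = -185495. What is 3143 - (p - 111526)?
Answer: 300164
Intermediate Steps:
3143 - (p - 111526) = 3143 - (-185495 - 111526) = 3143 - 1*(-297021) = 3143 + 297021 = 300164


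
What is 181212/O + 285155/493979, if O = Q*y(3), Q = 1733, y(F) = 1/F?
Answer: 269038941259/856065607 ≈ 314.27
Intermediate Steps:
O = 1733/3 ≈ 577.67
181212/O + 285155/493979 = 181212/(1733/3) + 285155/493979 = 181212*(3/1733) + 285155*(1/493979) = 543636/1733 + 285155/493979 = 269038941259/856065607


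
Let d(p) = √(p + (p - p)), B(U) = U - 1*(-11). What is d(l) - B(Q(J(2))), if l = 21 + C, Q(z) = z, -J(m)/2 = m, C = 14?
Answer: -7 + √35 ≈ -1.0839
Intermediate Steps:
J(m) = -2*m
B(U) = 11 + U (B(U) = U + 11 = 11 + U)
l = 35 (l = 21 + 14 = 35)
d(p) = √p (d(p) = √(p + 0) = √p)
d(l) - B(Q(J(2))) = √35 - (11 - 2*2) = √35 - (11 - 4) = √35 - 1*7 = √35 - 7 = -7 + √35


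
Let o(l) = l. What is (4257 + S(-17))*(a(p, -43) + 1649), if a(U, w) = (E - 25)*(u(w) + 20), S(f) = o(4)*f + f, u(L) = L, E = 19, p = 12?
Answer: 7455364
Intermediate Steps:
S(f) = 5*f (S(f) = 4*f + f = 5*f)
a(U, w) = -120 - 6*w (a(U, w) = (19 - 25)*(w + 20) = -6*(20 + w) = -120 - 6*w)
(4257 + S(-17))*(a(p, -43) + 1649) = (4257 + 5*(-17))*((-120 - 6*(-43)) + 1649) = (4257 - 85)*((-120 + 258) + 1649) = 4172*(138 + 1649) = 4172*1787 = 7455364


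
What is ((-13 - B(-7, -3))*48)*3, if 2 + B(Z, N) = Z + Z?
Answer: 432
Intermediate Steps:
B(Z, N) = -2 + 2*Z (B(Z, N) = -2 + (Z + Z) = -2 + 2*Z)
((-13 - B(-7, -3))*48)*3 = ((-13 - (-2 + 2*(-7)))*48)*3 = ((-13 - (-2 - 14))*48)*3 = ((-13 - 1*(-16))*48)*3 = ((-13 + 16)*48)*3 = (3*48)*3 = 144*3 = 432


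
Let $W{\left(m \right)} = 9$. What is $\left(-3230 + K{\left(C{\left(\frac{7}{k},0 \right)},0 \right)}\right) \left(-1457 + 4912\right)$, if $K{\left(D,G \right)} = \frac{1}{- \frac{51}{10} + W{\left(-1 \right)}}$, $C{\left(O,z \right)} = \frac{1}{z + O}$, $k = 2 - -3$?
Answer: $- \frac{435191800}{39} \approx -1.1159 \cdot 10^{7}$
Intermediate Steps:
$k = 5$ ($k = 2 + 3 = 5$)
$C{\left(O,z \right)} = \frac{1}{O + z}$
$K{\left(D,G \right)} = \frac{10}{39}$ ($K{\left(D,G \right)} = \frac{1}{- \frac{51}{10} + 9} = \frac{1}{\frac{39}{10}} = \frac{10}{39}$)
$\left(-3230 + K{\left(C{\left(\frac{7}{k},0 \right)},0 \right)}\right) \left(-1457 + 4912\right) = \left(-3230 + \frac{10}{39}\right) \left(-1457 + 4912\right) = \left(- \frac{125960}{39}\right) 3455 = - \frac{435191800}{39}$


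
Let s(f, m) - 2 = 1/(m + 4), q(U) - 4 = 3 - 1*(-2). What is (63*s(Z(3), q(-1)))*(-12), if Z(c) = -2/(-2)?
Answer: -20412/13 ≈ -1570.2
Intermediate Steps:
Z(c) = 1 (Z(c) = -2*(-½) = 1)
q(U) = 9 (q(U) = 4 + (3 - 1*(-2)) = 4 + (3 + 2) = 4 + 5 = 9)
s(f, m) = 2 + 1/(4 + m) (s(f, m) = 2 + 1/(m + 4) = 2 + 1/(4 + m))
(63*s(Z(3), q(-1)))*(-12) = (63*((9 + 2*9)/(4 + 9)))*(-12) = (63*((9 + 18)/13))*(-12) = (63*((1/13)*27))*(-12) = (63*(27/13))*(-12) = (1701/13)*(-12) = -20412/13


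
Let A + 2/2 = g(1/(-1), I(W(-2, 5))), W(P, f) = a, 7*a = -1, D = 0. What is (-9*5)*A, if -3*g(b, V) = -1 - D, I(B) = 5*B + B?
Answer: 30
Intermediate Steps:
a = -⅐ (a = (⅐)*(-1) = -⅐ ≈ -0.14286)
W(P, f) = -⅐
I(B) = 6*B
g(b, V) = ⅓ (g(b, V) = -(-1 - 1*0)/3 = -(-1 + 0)/3 = -⅓*(-1) = ⅓)
A = -⅔ (A = -1 + ⅓ = -⅔ ≈ -0.66667)
(-9*5)*A = -9*5*(-⅔) = -45*(-⅔) = 30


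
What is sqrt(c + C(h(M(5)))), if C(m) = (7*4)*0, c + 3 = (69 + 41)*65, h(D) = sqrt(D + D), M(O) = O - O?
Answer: sqrt(7147) ≈ 84.540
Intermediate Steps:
M(O) = 0
h(D) = sqrt(2)*sqrt(D) (h(D) = sqrt(2*D) = sqrt(2)*sqrt(D))
c = 7147 (c = -3 + (69 + 41)*65 = -3 + 110*65 = -3 + 7150 = 7147)
C(m) = 0 (C(m) = 28*0 = 0)
sqrt(c + C(h(M(5)))) = sqrt(7147 + 0) = sqrt(7147)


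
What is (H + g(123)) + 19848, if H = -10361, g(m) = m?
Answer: 9610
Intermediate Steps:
(H + g(123)) + 19848 = (-10361 + 123) + 19848 = -10238 + 19848 = 9610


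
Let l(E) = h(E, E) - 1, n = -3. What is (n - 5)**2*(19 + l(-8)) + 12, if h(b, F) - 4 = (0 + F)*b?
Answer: 5516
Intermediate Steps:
h(b, F) = 4 + F*b (h(b, F) = 4 + (0 + F)*b = 4 + F*b)
l(E) = 3 + E**2 (l(E) = (4 + E*E) - 1 = (4 + E**2) - 1 = 3 + E**2)
(n - 5)**2*(19 + l(-8)) + 12 = (-3 - 5)**2*(19 + (3 + (-8)**2)) + 12 = (-8)**2*(19 + (3 + 64)) + 12 = 64*(19 + 67) + 12 = 64*86 + 12 = 5504 + 12 = 5516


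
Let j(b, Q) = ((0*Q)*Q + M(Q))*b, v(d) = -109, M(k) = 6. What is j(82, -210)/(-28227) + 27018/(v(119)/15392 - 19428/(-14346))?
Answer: 9355584361183436/466485771893 ≈ 20055.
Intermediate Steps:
j(b, Q) = 6*b (j(b, Q) = ((0*Q)*Q + 6)*b = (0*Q + 6)*b = (0 + 6)*b = 6*b)
j(82, -210)/(-28227) + 27018/(v(119)/15392 - 19428/(-14346)) = (6*82)/(-28227) + 27018/(-109/15392 - 19428/(-14346)) = 492*(-1/28227) + 27018/(-109*1/15392 - 19428*(-1/14346)) = -164/9409 + 27018/(-109/15392 + 3238/2391) = -164/9409 + 27018/(49578677/36802272) = -164/9409 + 27018*(36802272/49578677) = -164/9409 + 994323784896/49578677 = 9355584361183436/466485771893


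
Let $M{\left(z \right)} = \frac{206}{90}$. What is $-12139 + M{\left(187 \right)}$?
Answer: $- \frac{546152}{45} \approx -12137.0$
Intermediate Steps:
$M{\left(z \right)} = \frac{103}{45}$ ($M{\left(z \right)} = 206 \cdot \frac{1}{90} = \frac{103}{45}$)
$-12139 + M{\left(187 \right)} = -12139 + \frac{103}{45} = - \frac{546152}{45}$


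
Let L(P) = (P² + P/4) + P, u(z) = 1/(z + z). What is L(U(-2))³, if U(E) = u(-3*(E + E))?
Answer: 29791/191102976 ≈ 0.00015589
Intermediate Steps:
u(z) = 1/(2*z)
U(E) = -1/(12*E) (U(E) = 1/(2*((-3*(E + E)))) = 1/(2*((-6*E))) = (-1/(6*E))/2 = -1/(12*E))
L(P) = P² + 5*P/4 (L(P) = (P² + P/4) + P = P² + 5*P/4)
L(U(-2))³ = ((-1/12/(-2))*(5 + 4*(-1/12/(-2)))/4)³ = ((-1/12*(-½))*(5 + 4*(-1/12*(-½)))/4)³ = ((¼)*(1/24)*(5 + 4*(1/24)))³ = ((¼)*(1/24)*(5 + ⅙))³ = ((¼)*(1/24)*(31/6))³ = (31/576)³ = 29791/191102976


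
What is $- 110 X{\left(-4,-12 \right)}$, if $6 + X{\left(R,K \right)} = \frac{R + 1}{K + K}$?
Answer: $\frac{2585}{4} \approx 646.25$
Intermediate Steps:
$X{\left(R,K \right)} = -6 + \frac{1 + R}{2 K}$ ($X{\left(R,K \right)} = -6 + \frac{R + 1}{K + K} = -6 + \frac{1 + R}{2 K}$)
$- 110 X{\left(-4,-12 \right)} = - 110 \frac{1 - 4 - -144}{2 \left(-12\right)} = - 110 \cdot \frac{1}{2} \left(- \frac{1}{12}\right) \left(1 - 4 + 144\right) = - 110 \cdot \frac{1}{2} \left(- \frac{1}{12}\right) 141 = \left(-110\right) \left(- \frac{47}{8}\right) = \frac{2585}{4}$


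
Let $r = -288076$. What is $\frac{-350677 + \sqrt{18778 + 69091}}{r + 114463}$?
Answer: $\frac{350677}{173613} - \frac{\sqrt{87869}}{173613} \approx 2.0182$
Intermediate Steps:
$\frac{-350677 + \sqrt{18778 + 69091}}{r + 114463} = \frac{-350677 + \sqrt{18778 + 69091}}{-288076 + 114463} = \frac{-350677 + \sqrt{87869}}{-173613} = \left(-350677 + \sqrt{87869}\right) \left(- \frac{1}{173613}\right) = \frac{350677}{173613} - \frac{\sqrt{87869}}{173613}$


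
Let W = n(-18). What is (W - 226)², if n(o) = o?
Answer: 59536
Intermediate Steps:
W = -18
(W - 226)² = (-18 - 226)² = (-244)² = 59536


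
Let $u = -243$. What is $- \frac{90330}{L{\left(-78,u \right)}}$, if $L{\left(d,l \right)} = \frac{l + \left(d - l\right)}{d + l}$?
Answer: $- \frac{4832655}{13} \approx -3.7174 \cdot 10^{5}$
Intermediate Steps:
$L{\left(d,l \right)} = \frac{d}{d + l}$
$- \frac{90330}{L{\left(-78,u \right)}} = - \frac{90330}{\left(-78\right) \frac{1}{-78 - 243}} = - \frac{90330}{\left(-78\right) \frac{1}{-321}} = - \frac{90330}{\left(-78\right) \left(- \frac{1}{321}\right)} = - \frac{90330}{\frac{26}{107}} = \left(-90330\right) \frac{107}{26} = - \frac{4832655}{13}$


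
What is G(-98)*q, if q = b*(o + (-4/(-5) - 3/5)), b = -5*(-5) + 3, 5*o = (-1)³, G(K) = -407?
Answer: 0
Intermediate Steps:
o = -⅕ (o = (⅕)*(-1)³ = (⅕)*(-1) = -⅕ ≈ -0.20000)
b = 28 (b = 25 + 3 = 28)
q = 0 (q = 28*(-⅕ + (-4/(-5) - 3/5)) = 28*(-⅕ + (-4*(-⅕) - 3*⅕)) = 28*(-⅕ + (⅘ - ⅗)) = 28*(-⅕ + ⅕) = 28*0 = 0)
G(-98)*q = -407*0 = 0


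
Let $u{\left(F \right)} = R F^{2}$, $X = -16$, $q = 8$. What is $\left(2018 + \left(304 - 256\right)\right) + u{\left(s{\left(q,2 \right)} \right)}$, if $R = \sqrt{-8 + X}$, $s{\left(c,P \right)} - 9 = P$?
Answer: $2066 + 242 i \sqrt{6} \approx 2066.0 + 592.78 i$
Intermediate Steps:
$s{\left(c,P \right)} = 9 + P$
$R = 2 i \sqrt{6}$ ($R = \sqrt{-8 - 16} = \sqrt{-24} = 2 i \sqrt{6} \approx 4.899 i$)
$u{\left(F \right)} = 2 i \sqrt{6} F^{2}$
$\left(2018 + \left(304 - 256\right)\right) + u{\left(s{\left(q,2 \right)} \right)} = \left(2018 + \left(304 - 256\right)\right) + 2 i \sqrt{6} \left(9 + 2\right)^{2} = \left(2018 + 48\right) + 2 i \sqrt{6} \cdot 11^{2} = 2066 + 2 i \sqrt{6} \cdot 121 = 2066 + 242 i \sqrt{6}$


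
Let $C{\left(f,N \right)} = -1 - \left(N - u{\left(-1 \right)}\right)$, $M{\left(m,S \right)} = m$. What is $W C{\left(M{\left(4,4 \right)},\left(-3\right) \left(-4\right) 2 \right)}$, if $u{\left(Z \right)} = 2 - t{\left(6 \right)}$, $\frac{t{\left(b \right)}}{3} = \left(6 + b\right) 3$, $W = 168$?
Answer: $-22008$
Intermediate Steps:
$t{\left(b \right)} = 54 + 9 b$ ($t{\left(b \right)} = 3 \left(6 + b\right) 3 = 3 \left(18 + 3 b\right) = 54 + 9 b$)
$u{\left(Z \right)} = -106$ ($u{\left(Z \right)} = 2 - \left(54 + 9 \cdot 6\right) = 2 - \left(54 + 54\right) = 2 - 108 = -106$)
$C{\left(f,N \right)} = -107 - N$ ($C{\left(f,N \right)} = -1 - \left(106 + N\right) = -107 - N$)
$W C{\left(M{\left(4,4 \right)},\left(-3\right) \left(-4\right) 2 \right)} = 168 \left(-107 - \left(-3\right) \left(-4\right) 2\right) = 168 \left(-107 - 12 \cdot 2\right) = 168 \left(-107 - 24\right) = 168 \left(-131\right) = -22008$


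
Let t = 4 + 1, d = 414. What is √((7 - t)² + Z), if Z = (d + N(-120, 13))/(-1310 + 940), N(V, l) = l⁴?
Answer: 3*I*√45214/74 ≈ 8.6204*I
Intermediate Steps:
t = 5
Z = -5795/74 (Z = (414 + 13⁴)/(-1310 + 940) = (414 + 28561)/(-370) = 28975*(-1/370) = -5795/74 ≈ -78.311)
√((7 - t)² + Z) = √((7 - 1*5)² - 5795/74) = √((7 - 5)² - 5795/74) = √(2² - 5795/74) = √(4 - 5795/74) = √(-5499/74) = 3*I*√45214/74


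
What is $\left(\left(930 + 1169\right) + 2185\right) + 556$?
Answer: $4840$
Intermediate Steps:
$\left(\left(930 + 1169\right) + 2185\right) + 556 = \left(2099 + 2185\right) + 556 = 4284 + 556 = 4840$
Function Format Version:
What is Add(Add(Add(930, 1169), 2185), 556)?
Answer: 4840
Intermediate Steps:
Add(Add(Add(930, 1169), 2185), 556) = Add(Add(2099, 2185), 556) = Add(4284, 556) = 4840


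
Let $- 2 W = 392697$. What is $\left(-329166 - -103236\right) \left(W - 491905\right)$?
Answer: $155497113255$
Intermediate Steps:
$W = - \frac{392697}{2}$ ($W = \left(- \frac{1}{2}\right) 392697 = - \frac{392697}{2} \approx -1.9635 \cdot 10^{5}$)
$\left(-329166 - -103236\right) \left(W - 491905\right) = \left(-329166 - -103236\right) \left(- \frac{392697}{2} - 491905\right) = \left(-329166 + \left(-60432 + 163668\right)\right) \left(- \frac{1376507}{2}\right) = \left(-329166 + 103236\right) \left(- \frac{1376507}{2}\right) = \left(-225930\right) \left(- \frac{1376507}{2}\right) = 155497113255$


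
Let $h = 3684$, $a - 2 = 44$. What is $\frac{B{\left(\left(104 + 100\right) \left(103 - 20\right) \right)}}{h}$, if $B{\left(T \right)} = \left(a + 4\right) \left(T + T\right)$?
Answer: $\frac{141100}{307} \approx 459.61$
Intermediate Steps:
$a = 46$ ($a = 2 + 44 = 46$)
$B{\left(T \right)} = 100 T$ ($B{\left(T \right)} = \left(46 + 4\right) \left(T + T\right) = 50 \cdot 2 T = 100 T$)
$\frac{B{\left(\left(104 + 100\right) \left(103 - 20\right) \right)}}{h} = \frac{100 \left(104 + 100\right) \left(103 - 20\right)}{3684} = 100 \cdot 204 \cdot 83 \cdot \frac{1}{3684} = 100 \cdot 16932 \cdot \frac{1}{3684} = 1693200 \cdot \frac{1}{3684} = \frac{141100}{307}$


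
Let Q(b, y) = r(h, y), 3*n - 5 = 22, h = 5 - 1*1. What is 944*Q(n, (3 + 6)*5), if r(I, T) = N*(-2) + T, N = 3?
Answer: 36816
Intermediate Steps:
h = 4 (h = 5 - 1 = 4)
n = 9 (n = 5/3 + (⅓)*22 = 5/3 + 22/3 = 9)
r(I, T) = -6 + T (r(I, T) = 3*(-2) + T = -6 + T)
Q(b, y) = -6 + y
944*Q(n, (3 + 6)*5) = 944*(-6 + (3 + 6)*5) = 944*(-6 + 9*5) = 944*(-6 + 45) = 944*39 = 36816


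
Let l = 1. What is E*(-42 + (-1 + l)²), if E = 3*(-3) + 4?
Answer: 210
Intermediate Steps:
E = -5 (E = -9 + 4 = -5)
E*(-42 + (-1 + l)²) = -5*(-42 + (-1 + 1)²) = -5*(-42 + 0²) = -5*(-42 + 0) = -5*(-42) = 210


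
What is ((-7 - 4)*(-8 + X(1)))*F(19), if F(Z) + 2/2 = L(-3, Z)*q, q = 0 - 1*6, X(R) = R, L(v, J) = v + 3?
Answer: -77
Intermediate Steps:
L(v, J) = 3 + v
q = -6 (q = 0 - 6 = -6)
F(Z) = -1 (F(Z) = -1 + (3 - 3)*(-6) = -1 + 0*(-6) = -1 + 0 = -1)
((-7 - 4)*(-8 + X(1)))*F(19) = ((-7 - 4)*(-8 + 1))*(-1) = -11*(-7)*(-1) = 77*(-1) = -77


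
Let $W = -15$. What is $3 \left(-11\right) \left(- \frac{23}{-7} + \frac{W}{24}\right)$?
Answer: $- \frac{4917}{56} \approx -87.804$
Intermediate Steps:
$3 \left(-11\right) \left(- \frac{23}{-7} + \frac{W}{24}\right) = 3 \left(-11\right) \left(- \frac{23}{-7} - \frac{15}{24}\right) = - 33 \left(\left(-23\right) \left(- \frac{1}{7}\right) - \frac{5}{8}\right) = - 33 \left(\frac{23}{7} - \frac{5}{8}\right) = \left(-33\right) \frac{149}{56} = - \frac{4917}{56}$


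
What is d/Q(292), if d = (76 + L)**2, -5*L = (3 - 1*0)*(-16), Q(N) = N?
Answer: 45796/1825 ≈ 25.094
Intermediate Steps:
L = 48/5 (L = -(3 - 1*0)*(-16)/5 = -(3 + 0)*(-16)/5 = -3*(-16)/5 = -1/5*(-48) = 48/5 ≈ 9.6000)
d = 183184/25 (d = (76 + 48/5)**2 = (428/5)**2 = 183184/25 ≈ 7327.4)
d/Q(292) = (183184/25)/292 = (183184/25)*(1/292) = 45796/1825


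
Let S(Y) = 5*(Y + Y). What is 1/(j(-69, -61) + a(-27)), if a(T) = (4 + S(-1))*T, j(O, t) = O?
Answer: 1/93 ≈ 0.010753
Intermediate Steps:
S(Y) = 10*Y (S(Y) = 5*(2*Y) = 10*Y)
a(T) = -6*T (a(T) = (4 + 10*(-1))*T = (4 - 10)*T = -6*T)
1/(j(-69, -61) + a(-27)) = 1/(-69 - 6*(-27)) = 1/(-69 + 162) = 1/93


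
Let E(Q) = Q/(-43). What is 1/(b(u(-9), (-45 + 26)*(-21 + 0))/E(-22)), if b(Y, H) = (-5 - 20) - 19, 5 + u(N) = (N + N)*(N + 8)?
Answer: -1/86 ≈ -0.011628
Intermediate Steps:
u(N) = -5 + 2*N*(8 + N) (u(N) = -5 + (N + N)*(N + 8) = -5 + (2*N)*(8 + N) = -5 + 2*N*(8 + N))
E(Q) = -Q/43 (E(Q) = Q*(-1/43) = -Q/43)
b(Y, H) = -44 (b(Y, H) = -25 - 19 = -44)
1/(b(u(-9), (-45 + 26)*(-21 + 0))/E(-22)) = 1/(-44/((-1/43*(-22)))) = 1/(-44/22/43) = 1/(-44*43/22) = 1/(-86) = -1/86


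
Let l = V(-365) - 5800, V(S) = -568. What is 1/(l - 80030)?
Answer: -1/86398 ≈ -1.1574e-5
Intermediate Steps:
l = -6368 (l = -568 - 5800 = -6368)
1/(l - 80030) = 1/(-6368 - 80030) = 1/(-86398) = -1/86398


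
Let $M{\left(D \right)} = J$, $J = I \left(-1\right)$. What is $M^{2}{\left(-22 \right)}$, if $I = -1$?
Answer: $1$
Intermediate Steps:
$J = 1$ ($J = \left(-1\right) \left(-1\right) = 1$)
$M{\left(D \right)} = 1$
$M^{2}{\left(-22 \right)} = 1^{2} = 1$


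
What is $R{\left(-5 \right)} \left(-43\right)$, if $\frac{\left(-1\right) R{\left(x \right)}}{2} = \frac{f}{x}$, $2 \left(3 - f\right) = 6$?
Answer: $0$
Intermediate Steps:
$f = 0$ ($f = 3 - 3 = 0$)
$R{\left(x \right)} = 0$ ($R{\left(x \right)} = - 2 \frac{0}{x} = \left(-2\right) 0 = 0$)
$R{\left(-5 \right)} \left(-43\right) = 0 \left(-43\right) = 0$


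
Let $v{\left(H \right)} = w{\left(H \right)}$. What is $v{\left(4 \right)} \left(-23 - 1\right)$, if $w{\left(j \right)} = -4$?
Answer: $96$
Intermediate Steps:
$v{\left(H \right)} = -4$
$v{\left(4 \right)} \left(-23 - 1\right) = - 4 \left(-23 - 1\right) = \left(-4\right) \left(-24\right) = 96$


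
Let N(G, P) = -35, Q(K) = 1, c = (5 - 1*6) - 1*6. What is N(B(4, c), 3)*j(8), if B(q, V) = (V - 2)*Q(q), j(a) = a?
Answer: -280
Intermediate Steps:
c = -7 (c = (5 - 6) - 6 = -1 - 6 = -7)
B(q, V) = -2 + V (B(q, V) = (V - 2)*1 = (-2 + V)*1 = -2 + V)
N(B(4, c), 3)*j(8) = -35*8 = -280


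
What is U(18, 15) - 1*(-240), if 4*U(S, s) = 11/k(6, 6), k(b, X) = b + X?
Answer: 11531/48 ≈ 240.23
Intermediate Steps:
k(b, X) = X + b
U(S, s) = 11/48 (U(S, s) = (11/(6 + 6))/4 = (11/12)/4 = (11*(1/12))/4 = (1/4)*(11/12) = 11/48)
U(18, 15) - 1*(-240) = 11/48 - 1*(-240) = 11/48 + 240 = 11531/48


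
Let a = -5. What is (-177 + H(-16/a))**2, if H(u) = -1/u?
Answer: 8048569/256 ≈ 31440.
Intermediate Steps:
(-177 + H(-16/a))**2 = (-177 - 1/((-16/(-5))))**2 = (-177 - 1/((-16*(-1/5))))**2 = (-177 - 1/16/5)**2 = (-177 - 1*5/16)**2 = (-177 - 5/16)**2 = (-2837/16)**2 = 8048569/256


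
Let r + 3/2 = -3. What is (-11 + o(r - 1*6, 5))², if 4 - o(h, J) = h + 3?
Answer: ¼ ≈ 0.25000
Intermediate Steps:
r = -9/2 (r = -3/2 - 3 = -9/2 ≈ -4.5000)
o(h, J) = 1 - h (o(h, J) = 4 - (h + 3) = 4 - (3 + h) = 4 + (-3 - h) = 1 - h)
(-11 + o(r - 1*6, 5))² = (-11 + (1 - (-9/2 - 1*6)))² = (-11 + (1 - (-9/2 - 6)))² = (-11 + (1 - 1*(-21/2)))² = (-11 + (1 + 21/2))² = (-11 + 23/2)² = (½)² = ¼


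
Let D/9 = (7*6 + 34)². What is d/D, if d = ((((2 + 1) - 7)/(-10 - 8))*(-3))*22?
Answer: -11/38988 ≈ -0.00028214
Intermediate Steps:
D = 51984 (D = 9*(7*6 + 34)² = 9*(42 + 34)² = 9*76² = 9*5776 = 51984)
d = -44/3 (d = (((3 - 7)/(-18))*(-3))*22 = (-4*(-1/18)*(-3))*22 = ((2/9)*(-3))*22 = -⅔*22 = -44/3 ≈ -14.667)
d/D = -44/3/51984 = -44/3*1/51984 = -11/38988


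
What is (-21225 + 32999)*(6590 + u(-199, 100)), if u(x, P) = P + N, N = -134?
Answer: 77190344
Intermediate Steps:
u(x, P) = -134 + P (u(x, P) = P - 134 = -134 + P)
(-21225 + 32999)*(6590 + u(-199, 100)) = (-21225 + 32999)*(6590 + (-134 + 100)) = 11774*(6590 - 34) = 11774*6556 = 77190344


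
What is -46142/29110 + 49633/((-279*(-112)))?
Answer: 1485707/454814640 ≈ 0.0032666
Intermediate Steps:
-46142/29110 + 49633/((-279*(-112))) = -46142*1/29110 + 49633/31248 = -23071/14555 + 49633*(1/31248) = -23071/14555 + 49633/31248 = 1485707/454814640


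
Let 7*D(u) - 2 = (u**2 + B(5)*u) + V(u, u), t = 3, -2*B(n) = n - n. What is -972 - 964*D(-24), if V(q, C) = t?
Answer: -80984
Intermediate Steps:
B(n) = 0 (B(n) = -(n - n)/2 = -1/2*0 = 0)
V(q, C) = 3
D(u) = 5/7 + u**2/7 (D(u) = 2/7 + ((u**2 + 0*u) + 3)/7 = 2/7 + ((u**2 + 0) + 3)/7 = 2/7 + (u**2 + 3)/7 = 2/7 + (3 + u**2)/7 = 2/7 + (3/7 + u**2/7) = 5/7 + u**2/7)
-972 - 964*D(-24) = -972 - 964*(5/7 + (1/7)*(-24)**2) = -972 - 964*(5/7 + (1/7)*576) = -972 - 964*(5/7 + 576/7) = -972 - 964*83 = -972 - 80012 = -80984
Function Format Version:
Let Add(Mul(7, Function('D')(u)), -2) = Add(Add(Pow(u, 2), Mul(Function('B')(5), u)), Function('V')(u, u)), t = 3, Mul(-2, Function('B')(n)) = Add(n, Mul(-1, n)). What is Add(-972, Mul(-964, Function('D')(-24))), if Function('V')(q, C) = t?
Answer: -80984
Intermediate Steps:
Function('B')(n) = 0 (Function('B')(n) = Mul(Rational(-1, 2), Add(n, Mul(-1, n))) = Mul(Rational(-1, 2), 0) = 0)
Function('V')(q, C) = 3
Function('D')(u) = Add(Rational(5, 7), Mul(Rational(1, 7), Pow(u, 2))) (Function('D')(u) = Add(Rational(2, 7), Mul(Rational(1, 7), Add(Add(Pow(u, 2), Mul(0, u)), 3))) = Add(Rational(2, 7), Mul(Rational(1, 7), Add(Add(Pow(u, 2), 0), 3))) = Add(Rational(2, 7), Mul(Rational(1, 7), Add(Pow(u, 2), 3))) = Add(Rational(2, 7), Mul(Rational(1, 7), Add(3, Pow(u, 2)))) = Add(Rational(2, 7), Add(Rational(3, 7), Mul(Rational(1, 7), Pow(u, 2)))) = Add(Rational(5, 7), Mul(Rational(1, 7), Pow(u, 2))))
Add(-972, Mul(-964, Function('D')(-24))) = Add(-972, Mul(-964, Add(Rational(5, 7), Mul(Rational(1, 7), Pow(-24, 2))))) = Add(-972, Mul(-964, Add(Rational(5, 7), Mul(Rational(1, 7), 576)))) = Add(-972, Mul(-964, Add(Rational(5, 7), Rational(576, 7)))) = Add(-972, Mul(-964, 83)) = Add(-972, -80012) = -80984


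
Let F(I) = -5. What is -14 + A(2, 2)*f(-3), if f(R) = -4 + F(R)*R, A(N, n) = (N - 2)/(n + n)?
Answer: -14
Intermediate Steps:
A(N, n) = (-2 + N)/(2*n) (A(N, n) = (-2 + N)/((2*n)) = (-2 + N)*(1/(2*n)) = (-2 + N)/(2*n))
f(R) = -4 - 5*R
-14 + A(2, 2)*f(-3) = -14 + ((½)*(-2 + 2)/2)*(-4 - 5*(-3)) = -14 + ((½)*(½)*0)*(-4 + 15) = -14 + 0*11 = -14 + 0 = -14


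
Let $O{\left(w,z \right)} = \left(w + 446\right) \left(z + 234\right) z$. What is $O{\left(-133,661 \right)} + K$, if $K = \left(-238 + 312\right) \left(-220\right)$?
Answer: $185152955$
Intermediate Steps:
$K = -16280$ ($K = 74 \left(-220\right) = -16280$)
$O{\left(w,z \right)} = z \left(234 + z\right) \left(446 + w\right)$ ($O{\left(w,z \right)} = \left(446 + w\right) \left(234 + z\right) z = \left(234 + z\right) \left(446 + w\right) z = z \left(234 + z\right) \left(446 + w\right)$)
$O{\left(-133,661 \right)} + K = 661 \left(104364 + 234 \left(-133\right) + 446 \cdot 661 - 87913\right) - 16280 = 661 \left(104364 - 31122 + 294806 - 87913\right) - 16280 = 661 \cdot 280135 - 16280 = 185169235 - 16280 = 185152955$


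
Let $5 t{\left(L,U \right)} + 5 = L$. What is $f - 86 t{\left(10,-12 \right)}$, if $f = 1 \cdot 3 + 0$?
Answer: $-83$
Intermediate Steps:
$t{\left(L,U \right)} = -1 + \frac{L}{5}$
$f = 3$ ($f = 3 + 0 = 3$)
$f - 86 t{\left(10,-12 \right)} = 3 - 86 \left(-1 + \frac{1}{5} \cdot 10\right) = 3 - 86 \left(-1 + 2\right) = 3 - 86 = -83$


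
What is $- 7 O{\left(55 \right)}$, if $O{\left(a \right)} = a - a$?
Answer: $0$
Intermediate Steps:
$O{\left(a \right)} = 0$
$- 7 O{\left(55 \right)} = \left(-7\right) 0 = 0$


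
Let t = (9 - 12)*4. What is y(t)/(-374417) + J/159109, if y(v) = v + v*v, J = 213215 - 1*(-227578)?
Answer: 165019390293/59573114453 ≈ 2.7700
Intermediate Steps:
t = -12 (t = -3*4 = -12)
J = 440793 (J = 213215 + 227578 = 440793)
y(v) = v + v**2
y(t)/(-374417) + J/159109 = -12*(1 - 12)/(-374417) + 440793/159109 = -12*(-11)*(-1/374417) + 440793*(1/159109) = 132*(-1/374417) + 440793/159109 = -132/374417 + 440793/159109 = 165019390293/59573114453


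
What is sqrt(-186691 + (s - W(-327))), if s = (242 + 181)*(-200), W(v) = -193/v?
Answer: 5*I*sqrt(1160357538)/327 ≈ 520.86*I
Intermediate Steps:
s = -84600 (s = 423*(-200) = -84600)
sqrt(-186691 + (s - W(-327))) = sqrt(-186691 + (-84600 - (-193)/(-327))) = sqrt(-186691 + (-84600 - (-193)*(-1)/327)) = sqrt(-186691 + (-84600 - 1*193/327)) = sqrt(-186691 + (-84600 - 193/327)) = sqrt(-186691 - 27664393/327) = sqrt(-88712350/327) = 5*I*sqrt(1160357538)/327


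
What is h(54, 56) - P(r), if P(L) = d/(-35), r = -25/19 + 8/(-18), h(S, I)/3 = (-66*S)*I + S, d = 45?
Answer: -4190121/7 ≈ -5.9859e+5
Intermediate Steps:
h(S, I) = 3*S - 198*I*S (h(S, I) = 3*((-66*S)*I + S) = 3*(-66*I*S + S) = 3*(S - 66*I*S) = 3*S - 198*I*S)
r = -301/171 (r = -25*1/19 + 8*(-1/18) = -25/19 - 4/9 = -301/171 ≈ -1.7602)
P(L) = -9/7 (P(L) = 45/(-35) = 45*(-1/35) = -9/7)
h(54, 56) - P(r) = 3*54*(1 - 66*56) - 1*(-9/7) = 3*54*(1 - 3696) + 9/7 = 3*54*(-3695) + 9/7 = -598590 + 9/7 = -4190121/7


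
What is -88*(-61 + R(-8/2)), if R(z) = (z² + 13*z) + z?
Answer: 8888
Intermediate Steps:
R(z) = z² + 14*z
-88*(-61 + R(-8/2)) = -88*(-61 + (-8/2)*(14 - 8/2)) = -88*(-61 + (-8*½)*(14 - 8*½)) = -88*(-61 - 4*(14 - 4)) = -88*(-61 - 4*10) = -88*(-61 - 40) = -88*(-101) = 8888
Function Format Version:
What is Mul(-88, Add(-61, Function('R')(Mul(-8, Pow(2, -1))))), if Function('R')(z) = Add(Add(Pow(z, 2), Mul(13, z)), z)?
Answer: 8888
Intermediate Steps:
Function('R')(z) = Add(Pow(z, 2), Mul(14, z))
Mul(-88, Add(-61, Function('R')(Mul(-8, Pow(2, -1))))) = Mul(-88, Add(-61, Mul(Mul(-8, Pow(2, -1)), Add(14, Mul(-8, Pow(2, -1)))))) = Mul(-88, Add(-61, Mul(Mul(-8, Rational(1, 2)), Add(14, Mul(-8, Rational(1, 2)))))) = Mul(-88, Add(-61, Mul(-4, Add(14, -4)))) = Mul(-88, Add(-61, Mul(-4, 10))) = Mul(-88, Add(-61, -40)) = Mul(-88, -101) = 8888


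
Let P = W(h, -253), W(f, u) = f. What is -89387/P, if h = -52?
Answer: 89387/52 ≈ 1719.0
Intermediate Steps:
P = -52
-89387/P = -89387/(-52) = -89387*(-1/52) = 89387/52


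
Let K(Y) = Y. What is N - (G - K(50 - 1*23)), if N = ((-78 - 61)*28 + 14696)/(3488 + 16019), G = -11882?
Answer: 232319667/19507 ≈ 11910.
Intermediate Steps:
N = 10804/19507 (N = (-139*28 + 14696)/19507 = (-3892 + 14696)*(1/19507) = 10804*(1/19507) = 10804/19507 ≈ 0.55385)
N - (G - K(50 - 1*23)) = 10804/19507 - (-11882 - (50 - 1*23)) = 10804/19507 - (-11882 - (50 - 23)) = 10804/19507 - (-11882 - 1*27) = 10804/19507 - (-11882 - 27) = 10804/19507 - 1*(-11909) = 10804/19507 + 11909 = 232319667/19507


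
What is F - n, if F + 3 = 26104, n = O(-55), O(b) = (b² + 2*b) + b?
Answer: 23241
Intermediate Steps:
O(b) = b² + 3*b
n = 2860 (n = -55*(3 - 55) = -55*(-52) = 2860)
F = 26101 (F = -3 + 26104 = 26101)
F - n = 26101 - 1*2860 = 26101 - 2860 = 23241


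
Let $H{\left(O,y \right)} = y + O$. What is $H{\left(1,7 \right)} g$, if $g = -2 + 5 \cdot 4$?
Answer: $144$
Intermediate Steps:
$H{\left(O,y \right)} = O + y$
$g = 18$ ($g = -2 + 20 = 18$)
$H{\left(1,7 \right)} g = \left(1 + 7\right) 18 = 8 \cdot 18 = 144$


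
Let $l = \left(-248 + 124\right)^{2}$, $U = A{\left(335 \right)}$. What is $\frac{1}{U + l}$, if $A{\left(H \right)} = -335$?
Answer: $\frac{1}{15041} \approx 6.6485 \cdot 10^{-5}$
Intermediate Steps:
$U = -335$
$l = 15376$ ($l = \left(-124\right)^{2} = 15376$)
$\frac{1}{U + l} = \frac{1}{-335 + 15376} = \frac{1}{15041}$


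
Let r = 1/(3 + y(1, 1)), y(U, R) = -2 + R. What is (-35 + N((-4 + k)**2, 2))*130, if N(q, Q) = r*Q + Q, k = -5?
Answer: -4160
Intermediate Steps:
r = 1/2 (r = 1/(3 + (-2 + 1)) = 1/(3 - 1) = 1/2 ≈ 0.50000)
N(q, Q) = 3*Q/2 (N(q, Q) = Q/2 + Q = 3*Q/2)
(-35 + N((-4 + k)**2, 2))*130 = (-35 + (3/2)*2)*130 = (-35 + 3)*130 = -32*130 = -4160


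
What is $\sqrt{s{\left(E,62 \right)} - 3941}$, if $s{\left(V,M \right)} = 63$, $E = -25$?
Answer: $i \sqrt{3878} \approx 62.274 i$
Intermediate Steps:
$\sqrt{s{\left(E,62 \right)} - 3941} = \sqrt{63 - 3941} = \sqrt{-3878} = i \sqrt{3878}$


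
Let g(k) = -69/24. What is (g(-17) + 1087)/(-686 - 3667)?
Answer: -2891/11608 ≈ -0.24905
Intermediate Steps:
g(k) = -23/8 (g(k) = -69*1/24 = -23/8)
(g(-17) + 1087)/(-686 - 3667) = (-23/8 + 1087)/(-686 - 3667) = (8673/8)/(-4353) = (8673/8)*(-1/4353) = -2891/11608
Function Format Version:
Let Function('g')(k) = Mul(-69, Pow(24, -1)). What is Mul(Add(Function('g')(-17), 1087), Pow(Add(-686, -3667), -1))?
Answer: Rational(-2891, 11608) ≈ -0.24905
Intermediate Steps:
Function('g')(k) = Rational(-23, 8) (Function('g')(k) = Mul(-69, Rational(1, 24)) = Rational(-23, 8))
Mul(Add(Function('g')(-17), 1087), Pow(Add(-686, -3667), -1)) = Mul(Add(Rational(-23, 8), 1087), Pow(Add(-686, -3667), -1)) = Mul(Rational(8673, 8), Pow(-4353, -1)) = Mul(Rational(8673, 8), Rational(-1, 4353)) = Rational(-2891, 11608)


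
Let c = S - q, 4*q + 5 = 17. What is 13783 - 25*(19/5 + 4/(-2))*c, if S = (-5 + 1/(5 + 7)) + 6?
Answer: 55477/4 ≈ 13869.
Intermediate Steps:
q = 3 (q = -5/4 + (1/4)*17 = -5/4 + 17/4 = 3)
S = 13/12 (S = (-5 + 1/12) + 6 = -59/12 + 6 = 13/12 ≈ 1.0833)
c = -23/12 (c = 13/12 - 1*3 = 13/12 - 3 = -23/12 ≈ -1.9167)
13783 - 25*(19/5 + 4/(-2))*c = 13783 - 25*(19/5 + 4/(-2))*(-23)/12 = 13783 - 25*(19*(1/5) + 4*(-1/2))*(-23)/12 = 13783 - 25*(19/5 - 2)*(-23)/12 = 13783 - 25*(9/5)*(-23)/12 = 13783 - 45*(-23)/12 = 13783 - 1*(-345/4) = 13783 + 345/4 = 55477/4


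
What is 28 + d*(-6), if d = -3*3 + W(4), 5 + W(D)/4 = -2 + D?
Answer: 154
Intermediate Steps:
W(D) = -28 + 4*D (W(D) = -20 + 4*(-2 + D) = -20 + (-8 + 4*D) = -28 + 4*D)
d = -21 (d = -3*3 + (-28 + 4*4) = -9 + (-28 + 16) = -9 - 12 = -21)
28 + d*(-6) = 28 - 21*(-6) = 28 + 126 = 154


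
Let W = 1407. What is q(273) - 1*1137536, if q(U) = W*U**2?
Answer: 103724767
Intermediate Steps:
q(U) = 1407*U**2
q(273) - 1*1137536 = 1407*273**2 - 1*1137536 = 1407*74529 - 1137536 = 104862303 - 1137536 = 103724767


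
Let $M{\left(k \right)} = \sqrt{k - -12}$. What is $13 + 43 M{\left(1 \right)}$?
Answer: $13 + 43 \sqrt{13} \approx 168.04$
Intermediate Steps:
$M{\left(k \right)} = \sqrt{12 + k}$ ($M{\left(k \right)} = \sqrt{k + 12} = \sqrt{12 + k}$)
$13 + 43 M{\left(1 \right)} = 13 + 43 \sqrt{12 + 1} = 13 + 43 \sqrt{13}$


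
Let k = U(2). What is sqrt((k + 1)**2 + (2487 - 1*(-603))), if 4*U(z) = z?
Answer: sqrt(12369)/2 ≈ 55.608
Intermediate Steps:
U(z) = z/4
k = 1/2 (k = (1/4)*2 = 1/2 ≈ 0.50000)
sqrt((k + 1)**2 + (2487 - 1*(-603))) = sqrt((1/2 + 1)**2 + (2487 - 1*(-603))) = sqrt((3/2)**2 + (2487 + 603)) = sqrt(9/4 + 3090) = sqrt(12369/4) = sqrt(12369)/2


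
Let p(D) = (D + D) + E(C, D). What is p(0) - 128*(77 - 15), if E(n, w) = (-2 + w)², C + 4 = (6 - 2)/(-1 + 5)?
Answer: -7932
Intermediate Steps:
C = -3 (C = -4 + (6 - 2)/(-1 + 5) = -4 + 4/4 = -4 + 4*(¼) = -4 + 1 = -3)
p(D) = (-2 + D)² + 2*D (p(D) = (D + D) + (-2 + D)² = 2*D + (-2 + D)² = (-2 + D)² + 2*D)
p(0) - 128*(77 - 15) = ((-2 + 0)² + 2*0) - 128*(77 - 15) = ((-2)² + 0) - 128*62 = (4 + 0) - 7936 = 4 - 7936 = -7932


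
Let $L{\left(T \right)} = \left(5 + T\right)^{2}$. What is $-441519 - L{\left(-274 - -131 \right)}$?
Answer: $-460563$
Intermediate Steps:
$-441519 - L{\left(-274 - -131 \right)} = -441519 - \left(5 - 143\right)^{2} = -441519 - \left(-138\right)^{2} = -441519 - 19044 = -460563$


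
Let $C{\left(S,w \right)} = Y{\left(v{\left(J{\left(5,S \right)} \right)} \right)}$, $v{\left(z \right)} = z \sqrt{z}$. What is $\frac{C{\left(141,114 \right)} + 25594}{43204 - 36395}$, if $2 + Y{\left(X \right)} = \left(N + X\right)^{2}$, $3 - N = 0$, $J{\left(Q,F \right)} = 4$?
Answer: $\frac{25713}{6809} \approx 3.7763$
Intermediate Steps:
$N = 3$ ($N = 3 - 0 = 3 + 0 = 3$)
$v{\left(z \right)} = z^{\frac{3}{2}}$
$Y{\left(X \right)} = -2 + \left(3 + X\right)^{2}$
$C{\left(S,w \right)} = 119$ ($C{\left(S,w \right)} = -2 + \left(3 + 4^{\frac{3}{2}}\right)^{2} = -2 + \left(3 + 8\right)^{2} = -2 + 11^{2} = -2 + 121 = 119$)
$\frac{C{\left(141,114 \right)} + 25594}{43204 - 36395} = \frac{119 + 25594}{43204 - 36395} = \frac{25713}{6809}$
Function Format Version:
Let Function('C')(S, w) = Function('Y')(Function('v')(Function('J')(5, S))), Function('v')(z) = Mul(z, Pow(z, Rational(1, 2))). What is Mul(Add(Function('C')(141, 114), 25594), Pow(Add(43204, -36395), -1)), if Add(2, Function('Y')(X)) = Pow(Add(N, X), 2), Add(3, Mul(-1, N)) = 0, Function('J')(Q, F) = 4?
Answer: Rational(25713, 6809) ≈ 3.7763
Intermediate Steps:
N = 3 (N = Add(3, Mul(-1, 0)) = Add(3, 0) = 3)
Function('v')(z) = Pow(z, Rational(3, 2))
Function('Y')(X) = Add(-2, Pow(Add(3, X), 2))
Function('C')(S, w) = 119 (Function('C')(S, w) = Add(-2, Pow(Add(3, Pow(4, Rational(3, 2))), 2)) = Add(-2, Pow(Add(3, 8), 2)) = Add(-2, Pow(11, 2)) = Add(-2, 121) = 119)
Mul(Add(Function('C')(141, 114), 25594), Pow(Add(43204, -36395), -1)) = Mul(Add(119, 25594), Pow(Add(43204, -36395), -1)) = Mul(25713, Pow(6809, -1)) = Mul(25713, Rational(1, 6809)) = Rational(25713, 6809)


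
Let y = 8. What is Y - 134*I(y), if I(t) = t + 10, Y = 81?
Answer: -2331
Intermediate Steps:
I(t) = 10 + t
Y - 134*I(y) = 81 - 134*(10 + 8) = 81 - 134*18 = 81 - 2412 = -2331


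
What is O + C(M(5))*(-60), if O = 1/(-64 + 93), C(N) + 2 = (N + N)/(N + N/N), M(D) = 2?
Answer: 1161/29 ≈ 40.034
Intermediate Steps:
C(N) = -2 + 2*N/(1 + N) (C(N) = -2 + (N + N)/(N + N/N) = -2 + (2*N)/(N + 1) = -2 + (2*N)/(1 + N) = -2 + 2*N/(1 + N))
O = 1/29 ≈ 0.034483
O + C(M(5))*(-60) = 1/29 - 2/(1 + 2)*(-60) = 1/29 - 2/3*(-60) = 1/29 + 40 = 1161/29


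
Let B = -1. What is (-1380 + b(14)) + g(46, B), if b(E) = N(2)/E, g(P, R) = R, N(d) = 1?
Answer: -19333/14 ≈ -1380.9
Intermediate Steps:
b(E) = 1/E
(-1380 + b(14)) + g(46, B) = (-1380 + 1/14) - 1 = -19319/14 - 1 = -19333/14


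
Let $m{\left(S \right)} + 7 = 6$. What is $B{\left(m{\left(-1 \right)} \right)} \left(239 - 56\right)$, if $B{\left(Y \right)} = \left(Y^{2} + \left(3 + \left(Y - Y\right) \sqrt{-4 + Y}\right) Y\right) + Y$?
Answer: $-549$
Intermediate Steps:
$m{\left(S \right)} = -1$ ($m{\left(S \right)} = -7 + 6 = -1$)
$B{\left(Y \right)} = Y^{2} + 4 Y$ ($B{\left(Y \right)} = \left(Y^{2} + \left(3 + 0 \sqrt{-4 + Y}\right) Y\right) + Y = \left(Y^{2} + \left(3 + 0\right) Y\right) + Y = \left(Y^{2} + 3 Y\right) + Y = Y^{2} + 4 Y$)
$B{\left(m{\left(-1 \right)} \right)} \left(239 - 56\right) = - (4 - 1) \left(239 - 56\right) = \left(-1\right) 3 \cdot 183 = \left(-3\right) 183 = -549$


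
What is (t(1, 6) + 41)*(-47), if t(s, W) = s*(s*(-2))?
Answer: -1833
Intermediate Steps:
t(s, W) = -2*s**2 (t(s, W) = s*(-2*s) = -2*s**2)
(t(1, 6) + 41)*(-47) = (-2*1**2 + 41)*(-47) = (-2*1 + 41)*(-47) = (-2 + 41)*(-47) = 39*(-47) = -1833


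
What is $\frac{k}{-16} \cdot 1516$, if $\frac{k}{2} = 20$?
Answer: $-3790$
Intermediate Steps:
$k = 40$ ($k = 2 \cdot 20 = 40$)
$\frac{k}{-16} \cdot 1516 = \frac{40}{-16} \cdot 1516 = 40 \left(- \frac{1}{16}\right) 1516 = \left(- \frac{5}{2}\right) 1516 = -3790$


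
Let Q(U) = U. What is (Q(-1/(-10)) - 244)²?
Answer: 5948721/100 ≈ 59487.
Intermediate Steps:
(Q(-1/(-10)) - 244)² = (-1/(-10) - 244)² = (-1*(-⅒) - 244)² = (⅒ - 244)² = (-2439/10)² = 5948721/100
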